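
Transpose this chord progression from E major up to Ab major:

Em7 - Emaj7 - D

Abm7 Abmaj7 Gb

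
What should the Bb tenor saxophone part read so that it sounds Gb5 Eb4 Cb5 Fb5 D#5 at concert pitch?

Written C4 sounds as Bb2 on the Bb tenor saxophone, so concert pitches are written a major ninth up.
Gb5 to Ab6
Eb4 to F5
Cb5 to Db6
Fb5 to Gb6
D#5 to E#6

Ab6 F5 Db6 Gb6 E#6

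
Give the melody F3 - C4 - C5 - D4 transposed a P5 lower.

Bb2 F3 F4 G3

F3 -> Bb2
C4 -> F3
C5 -> F4
D4 -> G3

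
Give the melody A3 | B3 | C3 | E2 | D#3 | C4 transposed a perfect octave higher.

A3 -> A4
B3 -> B4
C3 -> C4
E2 -> E3
D#3 -> D#4
C4 -> C5

A4 B4 C4 E3 D#4 C5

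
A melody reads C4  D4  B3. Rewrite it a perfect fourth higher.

C4 up a perfect fourth is F4.
D4: a fourth up reaches G, and 5 semitones makes it G4.
B3 up a perfect fourth is E4.

F4 G4 E4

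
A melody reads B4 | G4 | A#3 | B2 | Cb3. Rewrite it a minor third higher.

B4 gives D5
G4 gives Bb4
A#3 gives C#4
B2 gives D3
Cb3 gives Ebb3

D5 Bb4 C#4 D3 Ebb3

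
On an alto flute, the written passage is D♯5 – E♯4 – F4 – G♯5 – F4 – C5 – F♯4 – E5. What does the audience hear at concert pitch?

Written C4 on the alto flute sounds as G3, a perfect fourth lower; apply that shift to every note.
D#5 gives A#4
E#4 gives B#3
F4 gives C4
G#5 gives D#5
F4 gives C4
C5 gives G4
F#4 gives C#4
E5 gives B4

A#4 B#3 C4 D#5 C4 G4 C#4 B4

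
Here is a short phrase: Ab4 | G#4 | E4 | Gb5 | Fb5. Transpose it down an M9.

Gb3 F#3 D3 Fb4 Ebb4

Ab4: a ninth down reaches G, and 14 semitones makes it Gb3.
G#4 down a major ninth is F#3.
E4 down a major ninth is D3.
Gb5: a ninth down reaches F, and 14 semitones makes it Fb4.
A major ninth down from Fb5 gives Ebb4.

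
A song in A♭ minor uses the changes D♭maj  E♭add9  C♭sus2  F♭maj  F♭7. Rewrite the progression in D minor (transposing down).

Gmaj Aadd9 Fsus2 Bbmaj Bb7

A♭ minor down to D minor is a diminished fifth; each chord root moves by that interval while the quality stays the same.
D♭maj: root D♭ down a diminished fifth → G, giving Gmaj.
E♭add9: root E♭ down a diminished fifth → A, giving Aadd9.
C♭sus2: root C♭ down a diminished fifth → F, giving Fsus2.
F♭maj: root F♭ down a diminished fifth → Bb, giving Bbmaj.
F♭7: root F♭ down a diminished fifth → Bb, giving Bb7.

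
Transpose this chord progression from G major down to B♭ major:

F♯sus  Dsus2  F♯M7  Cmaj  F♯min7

Asus Fsus2 AM7 Ebmaj Amin7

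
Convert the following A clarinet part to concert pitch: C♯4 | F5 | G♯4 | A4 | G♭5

The A clarinet sounds a minor third below written, so transpose each written note down a minor third.
C#4 becomes A#3
F5 becomes D5
G#4 becomes E#4
A4 becomes F#4
Gb5 becomes Eb5

A#3 D5 E#4 F#4 Eb5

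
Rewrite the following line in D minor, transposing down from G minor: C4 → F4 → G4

G3 C4 D4

From G down to D is a perfect fourth; apply that to each pitch.
C4 -> G3
F4 -> C4
G4 -> D4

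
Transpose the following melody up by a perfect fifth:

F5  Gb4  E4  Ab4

C6 Db5 B4 Eb5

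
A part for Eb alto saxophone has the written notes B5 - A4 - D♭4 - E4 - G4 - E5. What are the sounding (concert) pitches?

Written C4 on the Eb alto saxophone sounds as Eb3, a major sixth lower; apply that shift to every note.
B5 to D5
A4 to C4
Db4 to Fb3
E4 to G3
G4 to Bb3
E5 to G4

D5 C4 Fb3 G3 Bb3 G4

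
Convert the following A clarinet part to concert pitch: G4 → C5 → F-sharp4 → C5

Written C4 on the A clarinet sounds as A3, a minor third lower; apply that shift to every note.
G4 gives E4
C5 gives A4
F#4 gives D#4
C5 gives A4

E4 A4 D#4 A4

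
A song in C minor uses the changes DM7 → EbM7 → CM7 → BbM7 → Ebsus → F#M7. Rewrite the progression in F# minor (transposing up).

C minor up to F# minor is an augmented fourth; each chord root moves by that interval while the quality stays the same.
DM7: root D up an augmented fourth → G#, giving G#M7.
EbM7: root Eb up an augmented fourth → A, giving AM7.
CM7: root C up an augmented fourth → F#, giving F#M7.
BbM7: root Bb up an augmented fourth → E, giving EM7.
Ebsus: root Eb up an augmented fourth → A, giving Asus.
F#M7: root F# up an augmented fourth → B#, giving B#M7.

G#M7 AM7 F#M7 EM7 Asus B#M7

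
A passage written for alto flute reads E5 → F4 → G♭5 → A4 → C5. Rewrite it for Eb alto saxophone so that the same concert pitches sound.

G#5 A4 Bb5 C#5 E5

First find concert pitch: the alto flute sounds a perfect fourth below written, so E5 F4 G♭5 A4 C5 sounds B4 C4 Db5 E4 G4.
Then write for Eb alto saxophone: it sounds a major sixth below written, so the part must be a major sixth above concert.
B4 → G#5
C4 → A4
Db5 → Bb5
E4 → C#5
G4 → E5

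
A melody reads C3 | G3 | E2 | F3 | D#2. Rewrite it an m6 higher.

Ab3 Eb4 C3 Db4 B2

C3 gives Ab3
G3 gives Eb4
E2 gives C3
F3 gives Db4
D#2 gives B2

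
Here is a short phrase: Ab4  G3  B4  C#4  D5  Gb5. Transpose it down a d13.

C#3 B#1 D##3 E##2 F##3 B3

Ab4 → C#3
G3 → B#1
B4 → D##3
C#4 → E##2
D5 → F##3
Gb5 → B3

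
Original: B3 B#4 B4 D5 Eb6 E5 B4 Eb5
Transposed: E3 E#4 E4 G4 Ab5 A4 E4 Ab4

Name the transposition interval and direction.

Take the first pair: B3 → E3. B to E spans 5 letter names, so the interval is some kind of fifth.
E3 to B3 is 7 semitones, which makes it a perfect fifth; the second version is lower, so the direction is down.
Checking another pair — Eb5 → Ab4 — gives the same interval.

down a perfect fifth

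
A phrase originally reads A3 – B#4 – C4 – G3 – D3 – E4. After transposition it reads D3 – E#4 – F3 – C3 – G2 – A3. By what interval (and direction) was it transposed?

Take the first pair: A3 → D3. A to D spans 5 letter names, so the interval is some kind of fifth.
D3 to A3 is 7 semitones, which makes it a perfect fifth; the second version is lower, so the direction is down.
Checking another pair — E4 → A3 — gives the same interval.

down a perfect fifth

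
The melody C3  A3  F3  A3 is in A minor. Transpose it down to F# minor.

A2 F#3 D3 F#3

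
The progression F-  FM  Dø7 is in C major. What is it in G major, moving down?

C- CM Aø7

C major down to G major is a perfect fourth; each chord root moves by that interval while the quality stays the same.
F-: root F down a perfect fourth → C, giving C-.
FM: root F down a perfect fourth → C, giving CM.
Dø7: root D down a perfect fourth → A, giving Aø7.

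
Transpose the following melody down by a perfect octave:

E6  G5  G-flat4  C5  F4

E5 G4 Gb3 C4 F3

E6 → E5
G5 → G4
Gb4 → Gb3
C5 → C4
F4 → F3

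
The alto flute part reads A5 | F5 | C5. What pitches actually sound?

Written C4 on the alto flute sounds as G3, a perfect fourth lower; apply that shift to every note.
A5 → E5
F5 → C5
C5 → G4

E5 C5 G4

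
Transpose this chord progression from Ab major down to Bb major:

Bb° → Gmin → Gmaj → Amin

Ab major down to Bb major is a minor seventh; each chord root moves by that interval while the quality stays the same.
Bb°: root Bb down a minor seventh → C, giving C°.
Gmin: root G down a minor seventh → A, giving Amin.
Gmaj: root G down a minor seventh → A, giving Amaj.
Amin: root A down a minor seventh → B, giving Bmin.

C° Amin Amaj Bmin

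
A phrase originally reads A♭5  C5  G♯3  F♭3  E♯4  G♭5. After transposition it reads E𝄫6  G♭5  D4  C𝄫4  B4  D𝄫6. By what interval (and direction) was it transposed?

up a diminished fifth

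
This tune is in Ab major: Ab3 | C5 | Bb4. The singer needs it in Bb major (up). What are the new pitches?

Bb3 D5 C5

From Ab up to Bb is a major second; apply that to each pitch.
Ab3 becomes Bb3
C5 becomes D5
Bb4 becomes C5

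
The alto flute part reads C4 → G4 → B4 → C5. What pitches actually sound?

G3 D4 F#4 G4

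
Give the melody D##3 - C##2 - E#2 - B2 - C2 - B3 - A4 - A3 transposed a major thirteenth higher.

D##3 to B##4
C##2 to A##3
E#2 to C##4
B2 to G#4
C2 to A3
B3 to G#5
A4 to F#6
A3 to F#5

B##4 A##3 C##4 G#4 A3 G#5 F#6 F#5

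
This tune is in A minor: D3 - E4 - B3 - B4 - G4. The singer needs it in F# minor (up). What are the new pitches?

A minor to F# minor up is a major sixth, so every note moves up by that interval.
D3 → B3
E4 → C#5
B3 → G#4
B4 → G#5
G4 → E5

B3 C#5 G#4 G#5 E5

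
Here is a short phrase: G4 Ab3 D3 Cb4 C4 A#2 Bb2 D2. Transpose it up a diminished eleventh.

Cb6 Dbb5 Gb4 Fbb5 Fb5 D4 Ebb4 Gb3

G4 up a diminished eleventh is Cb6.
Ab3 up a diminished eleventh is Dbb5.
A diminished eleventh up from D3 gives Gb4.
Cb4: an eleventh up reaches F, and 16 semitones makes it Fbb5.
C4 up a diminished eleventh is Fb5.
A#2: an eleventh up reaches D, and 16 semitones makes it D4.
Bb2: an eleventh up reaches E, and 16 semitones makes it Ebb4.
A diminished eleventh up from D2 gives Gb3.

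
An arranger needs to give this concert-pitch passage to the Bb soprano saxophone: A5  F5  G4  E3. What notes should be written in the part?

B5 G5 A4 F#3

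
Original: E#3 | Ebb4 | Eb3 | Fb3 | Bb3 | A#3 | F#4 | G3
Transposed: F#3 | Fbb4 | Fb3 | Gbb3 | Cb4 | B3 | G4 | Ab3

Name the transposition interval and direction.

Take the first pair: E#3 → F#3. E to F spans 2 letter names, so the interval is some kind of second.
E#3 to F#3 is 1 semitone, which makes it a minor second; the second version is higher, so the direction is up.
Checking another pair — G3 → Ab3 — gives the same interval.

up a minor second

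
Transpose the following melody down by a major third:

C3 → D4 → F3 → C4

Ab2 Bb3 Db3 Ab3

C3 becomes Ab2
D4 becomes Bb3
F3 becomes Db3
C4 becomes Ab3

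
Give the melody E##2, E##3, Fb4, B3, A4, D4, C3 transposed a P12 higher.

A perfect twelfth up from E##2 gives B##3.
E##3 up a perfect twelfth is B##4.
Fb4: a twelfth up reaches C, and 19 semitones makes it Cb6.
B3 up a perfect twelfth is F#5.
A4: a twelfth up reaches E, and 19 semitones makes it E6.
A perfect twelfth up from D4 gives A5.
C3: a twelfth up reaches G, and 19 semitones makes it G4.

B##3 B##4 Cb6 F#5 E6 A5 G4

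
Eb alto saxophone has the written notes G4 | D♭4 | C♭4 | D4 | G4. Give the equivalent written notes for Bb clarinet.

C4 Gb3 Fb3 G3 C4

First find concert pitch: the Eb alto saxophone sounds a major sixth below written, so G4 D♭4 C♭4 D4 G4 sounds Bb3 Fb3 Ebb3 F3 Bb3.
Then write for Bb clarinet: it sounds a major second below written, so the part must be a major second above concert.
Bb3 → C4
Fb3 → Gb3
Ebb3 → Fb3
F3 → G3
Bb3 → C4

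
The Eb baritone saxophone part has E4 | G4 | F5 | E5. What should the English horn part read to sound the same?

D3 F3 Eb4 D4

First find concert pitch: the Eb baritone saxophone sounds a major thirteenth below written, so E4 G4 F5 E5 sounds G2 Bb2 Ab3 G3.
Then write for English horn: it sounds a perfect fifth below written, so the part must be a perfect fifth above concert.
G2 → D3
Bb2 → F3
Ab3 → Eb4
G3 → D4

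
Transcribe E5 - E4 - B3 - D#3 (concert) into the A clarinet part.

G5 G4 D4 F#3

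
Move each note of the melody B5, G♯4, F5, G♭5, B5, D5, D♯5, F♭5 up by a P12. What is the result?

B5 -> F#7
G#4 -> D#6
F5 -> C7
Gb5 -> Db7
B5 -> F#7
D5 -> A6
D#5 -> A#6
Fb5 -> Cb7

F#7 D#6 C7 Db7 F#7 A6 A#6 Cb7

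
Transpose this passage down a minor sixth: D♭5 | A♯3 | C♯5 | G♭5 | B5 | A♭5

F4 C##3 E#4 Bb4 D#5 C5

Db5: a sixth down reaches F, and 8 semitones makes it F4.
A#3: a sixth down reaches C, and 8 semitones makes it C##3.
C#5 down a minor sixth is E#4.
A minor sixth down from Gb5 gives Bb4.
B5: a sixth down reaches D, and 8 semitones makes it D#5.
Ab5 down a minor sixth is C5.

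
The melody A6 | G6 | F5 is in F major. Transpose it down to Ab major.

C6 Bb5 Ab4

F major to Ab major down is a major sixth, so every note moves down by that interval.
A6 becomes C6
G6 becomes Bb5
F5 becomes Ab4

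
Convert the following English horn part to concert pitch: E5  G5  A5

A4 C5 D5

Written C4 on the English horn sounds as F3, a perfect fifth lower; apply that shift to every note.
E5 -> A4
G5 -> C5
A5 -> D5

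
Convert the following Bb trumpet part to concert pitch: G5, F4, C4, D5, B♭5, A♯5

F5 Eb4 Bb3 C5 Ab5 G#5

Written C4 on the Bb trumpet sounds as Bb3, a major second lower; apply that shift to every note.
G5 → F5
F4 → Eb4
C4 → Bb3
D5 → C5
Bb5 → Ab5
A#5 → G#5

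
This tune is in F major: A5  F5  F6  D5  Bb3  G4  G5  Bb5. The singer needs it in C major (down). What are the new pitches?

E5 C5 C6 A4 F3 D4 D5 F5

F major to C major down is a perfect fourth, so every note moves down by that interval.
A5 → E5
F5 → C5
F6 → C6
D5 → A4
Bb3 → F3
G4 → D4
G5 → D5
Bb5 → F5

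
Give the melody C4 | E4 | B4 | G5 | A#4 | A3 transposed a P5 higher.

G4 B4 F#5 D6 E#5 E4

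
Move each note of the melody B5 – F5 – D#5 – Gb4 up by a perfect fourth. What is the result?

E6 Bb5 G#5 Cb5

B5 → E6
F5 → Bb5
D#5 → G#5
Gb4 → Cb5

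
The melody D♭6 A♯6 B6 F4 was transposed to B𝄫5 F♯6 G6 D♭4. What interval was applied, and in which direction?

down a major third

Take the first pair: Db6 → Bbb5. D to B spans 3 letter names, so the interval is some kind of third.
Bbb5 to Db6 is 4 semitones, which makes it a major third; the second version is lower, so the direction is down.
Checking another pair — F4 → Db4 — gives the same interval.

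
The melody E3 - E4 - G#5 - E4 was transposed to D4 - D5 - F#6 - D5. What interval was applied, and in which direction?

up a minor seventh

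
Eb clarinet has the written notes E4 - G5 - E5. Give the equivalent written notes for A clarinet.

First find concert pitch: the Eb clarinet sounds a minor third above written, so E4 G5 E5 sounds G4 Bb5 G5.
Then write for A clarinet: it sounds a minor third below written, so the part must be a minor third above concert.
G4 → Bb4
Bb5 → Db6
G5 → Bb5

Bb4 Db6 Bb5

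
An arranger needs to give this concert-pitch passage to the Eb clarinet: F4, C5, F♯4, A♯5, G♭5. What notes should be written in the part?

Written C4 sounds as Eb4 on the Eb clarinet, so concert pitches are written a minor third down.
F4 -> D4
C5 -> A4
F#4 -> D#4
A#5 -> F##5
Gb5 -> Eb5

D4 A4 D#4 F##5 Eb5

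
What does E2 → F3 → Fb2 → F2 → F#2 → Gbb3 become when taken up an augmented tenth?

G##3 A#4 A3 A#3 A##3 Bb4

E2: a tenth up reaches G, and 17 semitones makes it G##3.
F3: a tenth up reaches A, and 17 semitones makes it A#4.
Fb2: a tenth up reaches A, and 17 semitones makes it A3.
F2: a tenth up reaches A, and 17 semitones makes it A#3.
F#2: a tenth up reaches A, and 17 semitones makes it A##3.
Gbb3: a tenth up reaches B, and 17 semitones makes it Bb4.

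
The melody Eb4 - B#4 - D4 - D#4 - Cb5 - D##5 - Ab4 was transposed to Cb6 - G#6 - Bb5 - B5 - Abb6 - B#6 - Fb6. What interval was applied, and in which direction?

From Eb4 to Cb6 is 13 letter names — a thirteenth of some quality.
Eb4 to Cb6 is 20 semitones, which makes it a minor thirteenth; the second version is higher, so the direction is up.
Checking another pair — Ab4 → Fb6 — gives the same interval.

up a minor thirteenth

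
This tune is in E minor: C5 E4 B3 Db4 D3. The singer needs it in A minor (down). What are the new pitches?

F4 A3 E3 Gb3 G2

E minor to A minor down is a perfect fifth, so every note moves down by that interval.
C5 gives F4
E4 gives A3
B3 gives E3
Db4 gives Gb3
D3 gives G2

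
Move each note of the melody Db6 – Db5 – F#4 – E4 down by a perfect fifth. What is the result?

Db6 down a perfect fifth is Gb5.
Db5 down a perfect fifth is Gb4.
F#4: a fifth down reaches B, and 7 semitones makes it B3.
E4 down a perfect fifth is A3.

Gb5 Gb4 B3 A3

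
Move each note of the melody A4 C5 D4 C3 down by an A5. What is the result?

A4 becomes Db4
C5 becomes Fb4
D4 becomes Gb3
C3 becomes Fb2

Db4 Fb4 Gb3 Fb2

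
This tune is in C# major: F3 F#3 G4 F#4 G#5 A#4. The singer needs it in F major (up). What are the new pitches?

Bbb3 Bb3 Cb5 Bb4 C6 D5

From C# up to F is a diminished fourth; apply that to each pitch.
F3 becomes Bbb3
F#3 becomes Bb3
G4 becomes Cb5
F#4 becomes Bb4
G#5 becomes C6
A#4 becomes D5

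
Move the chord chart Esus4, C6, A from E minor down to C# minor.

E minor down to C# minor is a minor third; each chord root moves by that interval while the quality stays the same.
Esus4: root E down a minor third → C#, giving C#sus4.
C6: root C down a minor third → A, giving A6.
A: root A down a minor third → F#, giving F#.

C#sus4 A6 F#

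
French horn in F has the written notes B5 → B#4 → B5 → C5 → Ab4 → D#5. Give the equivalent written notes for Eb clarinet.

First find concert pitch: the French horn in F sounds a perfect fifth below written, so B5 B#4 B5 C5 Ab4 D#5 sounds E5 E#4 E5 F4 Db4 G#4.
Then write for Eb clarinet: it sounds a minor third above written, so the part must be a minor third below concert.
E5 → C#5
E#4 → C##4
E5 → C#5
F4 → D4
Db4 → Bb3
G#4 → E#4

C#5 C##4 C#5 D4 Bb3 E#4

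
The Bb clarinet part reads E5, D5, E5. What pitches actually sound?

D5 C5 D5

Written C4 on the Bb clarinet sounds as Bb3, a major second lower; apply that shift to every note.
E5 becomes D5
D5 becomes C5
E5 becomes D5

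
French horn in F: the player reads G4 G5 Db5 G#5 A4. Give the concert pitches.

The French horn in F sounds a perfect fifth below written, so transpose each written note down a perfect fifth.
G4 -> C4
G5 -> C5
Db5 -> Gb4
G#5 -> C#5
A4 -> D4

C4 C5 Gb4 C#5 D4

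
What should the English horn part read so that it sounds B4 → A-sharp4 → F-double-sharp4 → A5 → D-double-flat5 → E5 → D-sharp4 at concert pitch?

Written C4 sounds as F3 on the English horn, so concert pitches are written a perfect fifth up.
B4 to F#5
A#4 to E#5
F##4 to C##5
A5 to E6
Dbb5 to Abb5
E5 to B5
D#4 to A#4

F#5 E#5 C##5 E6 Abb5 B5 A#4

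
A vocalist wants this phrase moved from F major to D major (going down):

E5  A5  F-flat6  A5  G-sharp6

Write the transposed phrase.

From F down to D is a minor third; apply that to each pitch.
E5 to C#5
A5 to F#5
Fb6 to Db6
A5 to F#5
G#6 to E#6

C#5 F#5 Db6 F#5 E#6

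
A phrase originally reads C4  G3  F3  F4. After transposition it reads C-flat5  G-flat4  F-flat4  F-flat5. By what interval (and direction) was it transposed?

From C4 to Cb5 is 8 letter names — an octave of some quality.
C4 to Cb5 is 11 semitones, which makes it a diminished octave; the second version is higher, so the direction is up.
Checking another pair — F4 → Fb5 — gives the same interval.

up a diminished octave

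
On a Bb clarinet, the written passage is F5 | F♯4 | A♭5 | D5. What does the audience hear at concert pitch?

Written C4 on the Bb clarinet sounds as Bb3, a major second lower; apply that shift to every note.
F5 -> Eb5
F#4 -> E4
Ab5 -> Gb5
D5 -> C5

Eb5 E4 Gb5 C5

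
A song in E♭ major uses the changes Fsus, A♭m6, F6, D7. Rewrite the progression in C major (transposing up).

Dsus Fm6 D6 B7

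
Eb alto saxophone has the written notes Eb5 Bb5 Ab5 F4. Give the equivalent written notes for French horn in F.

Db5 Ab5 Gb5 Eb4

First find concert pitch: the Eb alto saxophone sounds a major sixth below written, so Eb5 Bb5 Ab5 F4 sounds Gb4 Db5 Cb5 Ab3.
Then write for French horn in F: it sounds a perfect fifth below written, so the part must be a perfect fifth above concert.
Gb4 → Db5
Db5 → Ab5
Cb5 → Gb5
Ab3 → Eb4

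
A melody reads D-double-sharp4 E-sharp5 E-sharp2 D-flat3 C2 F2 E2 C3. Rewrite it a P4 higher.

G##4 A#5 A#2 Gb3 F2 Bb2 A2 F3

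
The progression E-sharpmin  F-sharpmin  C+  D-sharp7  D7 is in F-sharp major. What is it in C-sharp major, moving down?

B#min C#min G+ A#7 A7

F-sharp major down to C-sharp major is a perfect fourth; each chord root moves by that interval while the quality stays the same.
E-sharpmin: root E-sharp down a perfect fourth → B#, giving B#min.
F-sharpmin: root F-sharp down a perfect fourth → C#, giving C#min.
C+: root C down a perfect fourth → G, giving G+.
D-sharp7: root D-sharp down a perfect fourth → A#, giving A#7.
D7: root D down a perfect fourth → A, giving A7.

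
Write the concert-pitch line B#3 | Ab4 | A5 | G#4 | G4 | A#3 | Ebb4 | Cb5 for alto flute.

E#4 Db5 D6 C#5 C5 D#4 Abb4 Fb5

The alto flute sounds a perfect fourth below written, so the written part must be a perfect fourth above concert — transpose each note up.
B#3 becomes E#4
Ab4 becomes Db5
A5 becomes D6
G#4 becomes C#5
G4 becomes C5
A#3 becomes D#4
Ebb4 becomes Abb4
Cb5 becomes Fb5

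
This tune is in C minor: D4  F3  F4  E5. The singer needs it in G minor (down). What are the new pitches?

From C down to G is a perfect fourth; apply that to each pitch.
D4 → A3
F3 → C3
F4 → C4
E5 → B4

A3 C3 C4 B4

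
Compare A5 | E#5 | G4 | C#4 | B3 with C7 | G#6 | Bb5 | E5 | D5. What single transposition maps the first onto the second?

Take the first pair: A5 → C7. A to C spans 10 letter names, so the interval is some kind of tenth.
A5 to C7 is 15 semitones, which makes it a minor tenth; the second version is higher, so the direction is up.
Checking another pair — B3 → D5 — gives the same interval.

up a minor tenth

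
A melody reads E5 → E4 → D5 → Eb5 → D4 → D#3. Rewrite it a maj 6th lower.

E5 becomes G4
E4 becomes G3
D5 becomes F4
Eb5 becomes Gb4
D4 becomes F3
D#3 becomes F#2

G4 G3 F4 Gb4 F3 F#2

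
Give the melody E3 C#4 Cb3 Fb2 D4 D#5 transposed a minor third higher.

E3 gives G3
C#4 gives E4
Cb3 gives Ebb3
Fb2 gives Abb2
D4 gives F4
D#5 gives F#5

G3 E4 Ebb3 Abb2 F4 F#5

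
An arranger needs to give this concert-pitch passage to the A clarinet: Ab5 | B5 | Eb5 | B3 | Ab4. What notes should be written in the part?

Written C4 sounds as A3 on the A clarinet, so concert pitches are written a minor third up.
Ab5 gives Cb6
B5 gives D6
Eb5 gives Gb5
B3 gives D4
Ab4 gives Cb5

Cb6 D6 Gb5 D4 Cb5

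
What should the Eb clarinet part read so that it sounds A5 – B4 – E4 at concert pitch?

The Eb clarinet sounds a minor third above written, so the written part must be a minor third below concert — transpose each note down.
A5 -> F#5
B4 -> G#4
E4 -> C#4

F#5 G#4 C#4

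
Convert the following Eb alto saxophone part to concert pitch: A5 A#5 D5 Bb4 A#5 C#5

C5 C#5 F4 Db4 C#5 E4

The Eb alto saxophone sounds a major sixth below written, so transpose each written note down a major sixth.
A5 -> C5
A#5 -> C#5
D5 -> F4
Bb4 -> Db4
A#5 -> C#5
C#5 -> E4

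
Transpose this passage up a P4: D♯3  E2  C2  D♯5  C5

G#3 A2 F2 G#5 F5

D#3 → G#3
E2 → A2
C2 → F2
D#5 → G#5
C5 → F5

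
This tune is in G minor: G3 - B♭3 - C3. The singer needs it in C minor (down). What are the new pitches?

C3 Eb3 F2

From G down to C is a perfect fifth; apply that to each pitch.
G3 → C3
Bb3 → Eb3
C3 → F2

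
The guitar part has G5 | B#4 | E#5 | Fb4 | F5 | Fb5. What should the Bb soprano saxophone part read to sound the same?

First find concert pitch: the guitar sounds a perfect octave below written, so G5 B#4 E#5 Fb4 F5 Fb5 sounds G4 B#3 E#4 Fb3 F4 Fb4.
Then write for Bb soprano saxophone: it sounds a major second below written, so the part must be a major second above concert.
G4 → A4
B#3 → C##4
E#4 → F##4
Fb3 → Gb3
F4 → G4
Fb4 → Gb4

A4 C##4 F##4 Gb3 G4 Gb4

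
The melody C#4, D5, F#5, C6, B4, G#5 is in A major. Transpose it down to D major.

F#3 G4 B4 F5 E4 C#5

A major to D major down is a perfect fifth, so every note moves down by that interval.
C#4 -> F#3
D5 -> G4
F#5 -> B4
C6 -> F5
B4 -> E4
G#5 -> C#5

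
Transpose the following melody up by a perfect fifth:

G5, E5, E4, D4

D6 B5 B4 A4

G5 → D6
E5 → B5
E4 → B4
D4 → A4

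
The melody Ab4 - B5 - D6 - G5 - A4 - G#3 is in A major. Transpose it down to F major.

A major to F major down is a major third, so every note moves down by that interval.
Ab4 gives Fb4
B5 gives G5
D6 gives Bb5
G5 gives Eb5
A4 gives F4
G#3 gives E3

Fb4 G5 Bb5 Eb5 F4 E3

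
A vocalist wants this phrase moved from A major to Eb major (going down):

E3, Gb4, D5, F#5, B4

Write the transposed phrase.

A major to Eb major down is an augmented fourth, so every note moves down by that interval.
E3 becomes Bb2
Gb4 becomes Dbb4
D5 becomes Ab4
F#5 becomes C5
B4 becomes F4

Bb2 Dbb4 Ab4 C5 F4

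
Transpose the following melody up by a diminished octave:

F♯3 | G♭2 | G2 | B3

F4 Gbb3 Gb3 Bb4

F#3 up a diminished octave is F4.
Gb2: an octave up reaches G, and 11 semitones makes it Gbb3.
G2 up a diminished octave is Gb3.
B3: an octave up reaches B, and 11 semitones makes it Bb4.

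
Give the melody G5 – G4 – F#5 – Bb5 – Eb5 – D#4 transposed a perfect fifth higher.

G5: a fifth up reaches D, and 7 semitones makes it D6.
G4: a fifth up reaches D, and 7 semitones makes it D5.
A perfect fifth up from F#5 gives C#6.
Bb5 up a perfect fifth is F6.
Eb5: a fifth up reaches B, and 7 semitones makes it Bb5.
D#4 up a perfect fifth is A#4.

D6 D5 C#6 F6 Bb5 A#4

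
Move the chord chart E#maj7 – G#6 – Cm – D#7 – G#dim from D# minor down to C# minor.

D#maj7 F#6 Bbm C#7 F#dim

D# minor down to C# minor is a major second; each chord root moves by that interval while the quality stays the same.
E#maj7: root E# down a major second → D#, giving D#maj7.
G#6: root G# down a major second → F#, giving F#6.
Cm: root C down a major second → Bb, giving Bbm.
D#7: root D# down a major second → C#, giving C#7.
G#dim: root G# down a major second → F#, giving F#dim.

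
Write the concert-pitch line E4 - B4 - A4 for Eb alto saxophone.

C#5 G#5 F#5

Written C4 sounds as Eb3 on the Eb alto saxophone, so concert pitches are written a major sixth up.
E4 gives C#5
B4 gives G#5
A4 gives F#5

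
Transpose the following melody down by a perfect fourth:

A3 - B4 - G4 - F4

A perfect fourth down from A3 gives E3.
A perfect fourth down from B4 gives F#4.
A perfect fourth down from G4 gives D4.
F4 down a perfect fourth is C4.

E3 F#4 D4 C4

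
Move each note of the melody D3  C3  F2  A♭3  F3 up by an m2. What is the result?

Eb3 Db3 Gb2 Bbb3 Gb3

D3 → Eb3
C3 → Db3
F2 → Gb2
Ab3 → Bbb3
F3 → Gb3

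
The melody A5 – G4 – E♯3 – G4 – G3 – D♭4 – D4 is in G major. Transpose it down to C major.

G major to C major down is a perfect fifth, so every note moves down by that interval.
A5 becomes D5
G4 becomes C4
E#3 becomes A#2
G4 becomes C4
G3 becomes C3
Db4 becomes Gb3
D4 becomes G3

D5 C4 A#2 C4 C3 Gb3 G3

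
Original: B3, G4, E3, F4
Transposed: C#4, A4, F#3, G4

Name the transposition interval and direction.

From B3 to C#4 is 2 letter names — a second of some quality.
B3 to C#4 is 2 semitones, which makes it a major second; the second version is higher, so the direction is up.
Checking another pair — F4 → G4 — gives the same interval.

up a major second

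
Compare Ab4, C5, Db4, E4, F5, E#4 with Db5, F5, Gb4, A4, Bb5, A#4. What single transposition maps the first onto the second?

up a perfect fourth

From Ab4 to Db5 is 4 letter names — a fourth of some quality.
Ab4 to Db5 is 5 semitones, which makes it a perfect fourth; the second version is higher, so the direction is up.
Checking another pair — E#4 → A#4 — gives the same interval.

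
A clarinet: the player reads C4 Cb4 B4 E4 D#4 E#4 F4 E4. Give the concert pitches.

A3 Ab3 G#4 C#4 B#3 C##4 D4 C#4

The A clarinet sounds a minor third below written, so transpose each written note down a minor third.
C4 -> A3
Cb4 -> Ab3
B4 -> G#4
E4 -> C#4
D#4 -> B#3
E#4 -> C##4
F4 -> D4
E4 -> C#4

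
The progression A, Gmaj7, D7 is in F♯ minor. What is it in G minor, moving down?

Bb Abmaj7 Eb7

F♯ minor down to G minor is a major seventh; each chord root moves by that interval while the quality stays the same.
A: root A down a major seventh → Bb, giving Bb.
Gmaj7: root G down a major seventh → Ab, giving Abmaj7.
D7: root D down a major seventh → Eb, giving Eb7.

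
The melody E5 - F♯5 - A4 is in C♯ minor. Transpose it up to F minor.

Ab5 Bb5 Db5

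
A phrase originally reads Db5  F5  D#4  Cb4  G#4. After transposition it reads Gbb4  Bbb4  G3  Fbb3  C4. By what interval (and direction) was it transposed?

down an augmented fifth

Take the first pair: Db5 → Gbb4. D to G spans 5 letter names, so the interval is some kind of fifth.
Gbb4 to Db5 is 8 semitones, which makes it an augmented fifth; the second version is lower, so the direction is down.
Checking another pair — G#4 → C4 — gives the same interval.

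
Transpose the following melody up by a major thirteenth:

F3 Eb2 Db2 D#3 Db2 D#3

F3: a thirteenth up reaches D, and 21 semitones makes it D5.
Eb2: a thirteenth up reaches C, and 21 semitones makes it C4.
Db2 up a major thirteenth is Bb3.
D#3: a thirteenth up reaches B, and 21 semitones makes it B#4.
Db2: a thirteenth up reaches B, and 21 semitones makes it Bb3.
D#3 up a major thirteenth is B#4.

D5 C4 Bb3 B#4 Bb3 B#4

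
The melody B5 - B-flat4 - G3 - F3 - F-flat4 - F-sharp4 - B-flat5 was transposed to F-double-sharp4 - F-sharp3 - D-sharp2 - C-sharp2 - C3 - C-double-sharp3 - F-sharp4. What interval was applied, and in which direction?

From B5 to F##4 is 11 letter names — an eleventh of some quality.
F##4 to B5 is 16 semitones, which makes it a diminished eleventh; the second version is lower, so the direction is down.
Checking another pair — Bb5 → F#4 — gives the same interval.

down a diminished eleventh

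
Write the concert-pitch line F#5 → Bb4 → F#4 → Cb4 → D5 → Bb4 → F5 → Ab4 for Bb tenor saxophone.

G#6 C6 G#5 Db5 E6 C6 G6 Bb5

The Bb tenor saxophone sounds a major ninth below written, so the written part must be a major ninth above concert — transpose each note up.
F#5 to G#6
Bb4 to C6
F#4 to G#5
Cb4 to Db5
D5 to E6
Bb4 to C6
F5 to G6
Ab4 to Bb5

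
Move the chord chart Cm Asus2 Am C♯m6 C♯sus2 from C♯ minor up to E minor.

Ebm Csus2 Cm Em6 Esus2

C♯ minor up to E minor is a minor third; each chord root moves by that interval while the quality stays the same.
Cm: root C up a minor third → Eb, giving Ebm.
Asus2: root A up a minor third → C, giving Csus2.
Am: root A up a minor third → C, giving Cm.
C♯m6: root C♯ up a minor third → E, giving Em6.
C♯sus2: root C♯ up a minor third → E, giving Esus2.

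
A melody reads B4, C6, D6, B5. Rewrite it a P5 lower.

A perfect fifth down from B4 gives E4.
A perfect fifth down from C6 gives F5.
D6 down a perfect fifth is G5.
B5 down a perfect fifth is E5.

E4 F5 G5 E5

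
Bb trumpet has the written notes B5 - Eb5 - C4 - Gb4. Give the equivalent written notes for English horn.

First find concert pitch: the Bb trumpet sounds a major second below written, so B5 Eb5 C4 Gb4 sounds A5 Db5 Bb3 Fb4.
Then write for English horn: it sounds a perfect fifth below written, so the part must be a perfect fifth above concert.
A5 → E6
Db5 → Ab5
Bb3 → F4
Fb4 → Cb5

E6 Ab5 F4 Cb5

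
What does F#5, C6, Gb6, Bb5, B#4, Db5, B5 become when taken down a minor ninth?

E#4 B4 F5 A4 A##3 C4 A#4

F#5 becomes E#4
C6 becomes B4
Gb6 becomes F5
Bb5 becomes A4
B#4 becomes A##3
Db5 becomes C4
B5 becomes A#4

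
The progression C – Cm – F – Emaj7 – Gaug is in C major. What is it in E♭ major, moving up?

C major up to E♭ major is a minor third; each chord root moves by that interval while the quality stays the same.
C: root C up a minor third → Eb, giving Eb.
Cm: root C up a minor third → Eb, giving Ebm.
F: root F up a minor third → Ab, giving Ab.
Emaj7: root E up a minor third → G, giving Gmaj7.
Gaug: root G up a minor third → Bb, giving Bbaug.

Eb Ebm Ab Gmaj7 Bbaug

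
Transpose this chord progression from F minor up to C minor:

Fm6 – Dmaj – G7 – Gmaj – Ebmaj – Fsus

F minor up to C minor is a perfect fifth; each chord root moves by that interval while the quality stays the same.
Fm6: root F up a perfect fifth → C, giving Cm6.
Dmaj: root D up a perfect fifth → A, giving Amaj.
G7: root G up a perfect fifth → D, giving D7.
Gmaj: root G up a perfect fifth → D, giving Dmaj.
Ebmaj: root Eb up a perfect fifth → Bb, giving Bbmaj.
Fsus: root F up a perfect fifth → C, giving Csus.

Cm6 Amaj D7 Dmaj Bbmaj Csus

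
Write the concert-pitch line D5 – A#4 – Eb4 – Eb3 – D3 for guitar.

D6 A#5 Eb5 Eb4 D4

The guitar sounds a perfect octave below written, so the written part must be a perfect octave above concert — transpose each note up.
D5 gives D6
A#4 gives A#5
Eb4 gives Eb5
Eb3 gives Eb4
D3 gives D4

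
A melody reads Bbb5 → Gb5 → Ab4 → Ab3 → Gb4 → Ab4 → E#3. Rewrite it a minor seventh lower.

Bbb5 gives Cb5
Gb5 gives Ab4
Ab4 gives Bb3
Ab3 gives Bb2
Gb4 gives Ab3
Ab4 gives Bb3
E#3 gives F##2

Cb5 Ab4 Bb3 Bb2 Ab3 Bb3 F##2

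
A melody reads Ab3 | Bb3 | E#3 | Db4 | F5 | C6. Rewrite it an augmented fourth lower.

Ebb3 Fb3 B2 Abb3 Cb5 Gb5

Ab3 down an augmented fourth is Ebb3.
Bb3 down an augmented fourth is Fb3.
An augmented fourth down from E#3 gives B2.
Db4 down an augmented fourth is Abb3.
F5: a fourth down reaches C, and 6 semitones makes it Cb5.
C6: a fourth down reaches G, and 6 semitones makes it Gb5.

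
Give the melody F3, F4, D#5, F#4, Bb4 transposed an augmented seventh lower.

F3 becomes Gbb2
F4 becomes Gbb3
D#5 becomes Eb4
F#4 becomes Gb3
Bb4 becomes Cbb4

Gbb2 Gbb3 Eb4 Gb3 Cbb4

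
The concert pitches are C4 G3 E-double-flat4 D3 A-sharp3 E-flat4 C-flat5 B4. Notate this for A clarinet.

The A clarinet sounds a minor third below written, so the written part must be a minor third above concert — transpose each note up.
C4 becomes Eb4
G3 becomes Bb3
Ebb4 becomes Gbb4
D3 becomes F3
A#3 becomes C#4
Eb4 becomes Gb4
Cb5 becomes Ebb5
B4 becomes D5

Eb4 Bb3 Gbb4 F3 C#4 Gb4 Ebb5 D5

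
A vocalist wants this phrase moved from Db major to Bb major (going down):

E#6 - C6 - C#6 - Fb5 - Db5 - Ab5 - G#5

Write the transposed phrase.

Db major to Bb major down is a minor third, so every note moves down by that interval.
E#6 -> C##6
C6 -> A5
C#6 -> A#5
Fb5 -> Db5
Db5 -> Bb4
Ab5 -> F5
G#5 -> E#5

C##6 A5 A#5 Db5 Bb4 F5 E#5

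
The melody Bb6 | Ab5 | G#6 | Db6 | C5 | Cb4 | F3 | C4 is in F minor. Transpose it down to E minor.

A6 G5 F##6 C6 B4 Bb3 E3 B3

From F down to E is a minor second; apply that to each pitch.
Bb6 to A6
Ab5 to G5
G#6 to F##6
Db6 to C6
C5 to B4
Cb4 to Bb3
F3 to E3
C4 to B3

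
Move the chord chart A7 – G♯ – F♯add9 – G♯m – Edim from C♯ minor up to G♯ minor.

C♯ minor up to G♯ minor is a perfect fifth; each chord root moves by that interval while the quality stays the same.
A7: root A up a perfect fifth → E, giving E7.
G♯: root G♯ up a perfect fifth → D#, giving D#.
F♯add9: root F♯ up a perfect fifth → C#, giving C#add9.
G♯m: root G♯ up a perfect fifth → D#, giving D#m.
Edim: root E up a perfect fifth → B, giving Bdim.

E7 D# C#add9 D#m Bdim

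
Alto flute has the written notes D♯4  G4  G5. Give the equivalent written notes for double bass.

First find concert pitch: the alto flute sounds a perfect fourth below written, so D♯4 G4 G5 sounds A#3 D4 D5.
Then write for double bass: it sounds a perfect octave below written, so the part must be a perfect octave above concert.
A#3 → A#4
D4 → D5
D5 → D6

A#4 D5 D6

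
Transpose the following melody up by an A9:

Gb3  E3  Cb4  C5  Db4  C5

A4 F##4 D5 D#6 E5 D#6

Gb3: a ninth up reaches A, and 15 semitones makes it A4.
An augmented ninth up from E3 gives F##4.
Cb4 up an augmented ninth is D5.
C5: a ninth up reaches D, and 15 semitones makes it D#6.
Db4 up an augmented ninth is E5.
C5: a ninth up reaches D, and 15 semitones makes it D#6.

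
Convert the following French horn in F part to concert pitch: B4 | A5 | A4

The French horn in F sounds a perfect fifth below written, so transpose each written note down a perfect fifth.
B4 -> E4
A5 -> D5
A4 -> D4

E4 D5 D4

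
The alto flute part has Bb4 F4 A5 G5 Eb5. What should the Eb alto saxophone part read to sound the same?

D5 A4 C#6 B5 G5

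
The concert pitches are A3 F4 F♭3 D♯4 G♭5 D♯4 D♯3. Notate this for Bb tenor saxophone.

Written C4 sounds as Bb2 on the Bb tenor saxophone, so concert pitches are written a major ninth up.
A3 -> B4
F4 -> G5
Fb3 -> Gb4
D#4 -> E#5
Gb5 -> Ab6
D#4 -> E#5
D#3 -> E#4

B4 G5 Gb4 E#5 Ab6 E#5 E#4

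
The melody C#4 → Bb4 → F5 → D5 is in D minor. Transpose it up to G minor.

F#4 Eb5 Bb5 G5

D minor to G minor up is a perfect fourth, so every note moves up by that interval.
C#4 to F#4
Bb4 to Eb5
F5 to Bb5
D5 to G5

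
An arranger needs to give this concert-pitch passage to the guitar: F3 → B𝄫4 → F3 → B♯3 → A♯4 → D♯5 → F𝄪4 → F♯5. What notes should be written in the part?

F4 Bbb5 F4 B#4 A#5 D#6 F##5 F#6

Written C4 sounds as C3 on the guitar, so concert pitches are written a perfect octave up.
F3 becomes F4
Bbb4 becomes Bbb5
F3 becomes F4
B#3 becomes B#4
A#4 becomes A#5
D#5 becomes D#6
F##4 becomes F##5
F#5 becomes F#6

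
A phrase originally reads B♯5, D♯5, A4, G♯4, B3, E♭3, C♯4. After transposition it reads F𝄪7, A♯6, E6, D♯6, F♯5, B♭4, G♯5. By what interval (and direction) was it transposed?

up a perfect twelfth

From B#5 to F##7 is 12 letter names — a twelfth of some quality.
B#5 to F##7 is 19 semitones, which makes it a perfect twelfth; the second version is higher, so the direction is up.
Checking another pair — C#4 → G#5 — gives the same interval.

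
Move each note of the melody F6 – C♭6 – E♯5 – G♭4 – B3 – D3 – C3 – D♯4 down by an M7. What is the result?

F6 → Gb5
Cb6 → Dbb5
E#5 → F#4
Gb4 → Abb3
B3 → C3
D3 → Eb2
C3 → Db2
D#4 → E3

Gb5 Dbb5 F#4 Abb3 C3 Eb2 Db2 E3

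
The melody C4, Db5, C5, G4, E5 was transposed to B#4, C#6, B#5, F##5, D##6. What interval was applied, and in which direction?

up an augmented seventh

Take the first pair: C4 → B#4. C to B spans 7 letter names, so the interval is some kind of seventh.
C4 to B#4 is 12 semitones, which makes it an augmented seventh; the second version is higher, so the direction is up.
Checking another pair — E5 → D##6 — gives the same interval.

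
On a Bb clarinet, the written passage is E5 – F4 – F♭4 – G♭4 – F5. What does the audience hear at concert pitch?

D5 Eb4 Ebb4 Fb4 Eb5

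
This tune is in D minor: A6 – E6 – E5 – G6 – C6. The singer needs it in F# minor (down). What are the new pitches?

From D down to F# is a minor sixth; apply that to each pitch.
A6 becomes C#6
E6 becomes G#5
E5 becomes G#4
G6 becomes B5
C6 becomes E5

C#6 G#5 G#4 B5 E5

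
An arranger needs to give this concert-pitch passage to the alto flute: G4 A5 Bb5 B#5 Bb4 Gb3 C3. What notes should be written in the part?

Written C4 sounds as G3 on the alto flute, so concert pitches are written a perfect fourth up.
G4 gives C5
A5 gives D6
Bb5 gives Eb6
B#5 gives E#6
Bb4 gives Eb5
Gb3 gives Cb4
C3 gives F3

C5 D6 Eb6 E#6 Eb5 Cb4 F3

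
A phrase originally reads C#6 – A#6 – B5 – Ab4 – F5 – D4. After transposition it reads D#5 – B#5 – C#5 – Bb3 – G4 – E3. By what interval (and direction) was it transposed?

down a minor seventh

Take the first pair: C#6 → D#5. C to D spans 7 letter names, so the interval is some kind of seventh.
D#5 to C#6 is 10 semitones, which makes it a minor seventh; the second version is lower, so the direction is down.
Checking another pair — D4 → E3 — gives the same interval.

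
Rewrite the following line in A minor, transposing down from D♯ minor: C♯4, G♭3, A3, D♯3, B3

G3 Dbb3 Eb3 A2 F3

From D♯ down to A is an augmented fourth; apply that to each pitch.
C#4 gives G3
Gb3 gives Dbb3
A3 gives Eb3
D#3 gives A2
B3 gives F3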